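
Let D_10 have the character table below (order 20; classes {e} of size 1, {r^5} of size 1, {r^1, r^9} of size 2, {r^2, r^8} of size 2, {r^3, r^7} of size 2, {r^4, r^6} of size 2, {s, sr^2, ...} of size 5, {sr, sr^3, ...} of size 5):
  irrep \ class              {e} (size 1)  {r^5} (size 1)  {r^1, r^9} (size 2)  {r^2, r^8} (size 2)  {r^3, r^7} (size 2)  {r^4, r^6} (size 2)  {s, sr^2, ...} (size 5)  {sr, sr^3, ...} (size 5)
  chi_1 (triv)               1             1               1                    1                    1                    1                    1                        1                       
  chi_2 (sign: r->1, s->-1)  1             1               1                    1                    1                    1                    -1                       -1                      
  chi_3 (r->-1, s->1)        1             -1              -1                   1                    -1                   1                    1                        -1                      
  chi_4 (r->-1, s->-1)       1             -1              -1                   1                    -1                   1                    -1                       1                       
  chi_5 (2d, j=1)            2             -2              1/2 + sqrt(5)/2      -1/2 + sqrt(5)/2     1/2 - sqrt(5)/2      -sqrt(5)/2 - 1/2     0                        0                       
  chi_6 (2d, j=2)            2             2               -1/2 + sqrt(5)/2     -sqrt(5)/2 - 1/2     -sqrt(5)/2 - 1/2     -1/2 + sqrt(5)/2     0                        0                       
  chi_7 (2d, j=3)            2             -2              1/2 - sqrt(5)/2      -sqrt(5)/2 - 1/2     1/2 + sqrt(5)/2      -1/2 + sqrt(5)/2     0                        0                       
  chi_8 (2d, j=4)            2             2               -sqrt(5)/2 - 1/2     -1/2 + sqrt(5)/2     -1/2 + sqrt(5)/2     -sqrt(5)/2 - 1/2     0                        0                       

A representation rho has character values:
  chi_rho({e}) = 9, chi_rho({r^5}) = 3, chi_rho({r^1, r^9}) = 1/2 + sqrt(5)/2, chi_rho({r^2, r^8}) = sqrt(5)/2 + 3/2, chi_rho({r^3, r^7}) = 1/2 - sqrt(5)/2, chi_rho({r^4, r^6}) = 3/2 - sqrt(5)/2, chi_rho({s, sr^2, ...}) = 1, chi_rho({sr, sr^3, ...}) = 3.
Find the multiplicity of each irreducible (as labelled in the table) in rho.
Multiplicities: chi_1: 2, chi_2: 0, chi_3: 0, chi_4: 1, chi_5: 1, chi_6: 1, chi_7: 0, chi_8: 1.

Derivation: Use <chi_rho, chi> = (1/|G|) sum_C |C| * chi_rho(C) * conj(chi(C)) with |G| = 20 for each irreducible chi in the table:
  <chi_rho, chi_1> = (1/20)[1*(9)*conj(1) + 1*(3)*conj(1) + 2*(1/2 + sqrt(5)/2)*conj(1) + 2*(sqrt(5)/2 + 3/2)*conj(1) + 2*(1/2 - sqrt(5)/2)*conj(1) + 2*(3/2 - sqrt(5)/2)*conj(1) + 5*(1)*conj(1) + 5*(3)*conj(1)]
      = (1/20)[(9) + (3) + (1 + sqrt(5)) + (sqrt(5) + 3) + (1 - sqrt(5)) + (3 - sqrt(5)) + (5) + (15)] = 40/20 = 2
  <chi_rho, chi_2> = (1/20)[1*(9)*conj(1) + 1*(3)*conj(1) + 2*(1/2 + sqrt(5)/2)*conj(1) + 2*(sqrt(5)/2 + 3/2)*conj(1) + 2*(1/2 - sqrt(5)/2)*conj(1) + 2*(3/2 - sqrt(5)/2)*conj(1) + 5*(1)*conj(-1) + 5*(3)*conj(-1)]
      = (1/20)[(9) + (3) + (1 + sqrt(5)) + (sqrt(5) + 3) + (1 - sqrt(5)) + (3 - sqrt(5)) + (-5) + (-15)] = 0/20 = 0
  <chi_rho, chi_3> = (1/20)[1*(9)*conj(1) + 1*(3)*conj(-1) + 2*(1/2 + sqrt(5)/2)*conj(-1) + 2*(sqrt(5)/2 + 3/2)*conj(1) + 2*(1/2 - sqrt(5)/2)*conj(-1) + 2*(3/2 - sqrt(5)/2)*conj(1) + 5*(1)*conj(1) + 5*(3)*conj(-1)]
      = (1/20)[(9) + (-3) + (-sqrt(5) - 1) + (sqrt(5) + 3) + (-1 + sqrt(5)) + (3 - sqrt(5)) + (5) + (-15)] = 0/20 = 0
  <chi_rho, chi_4> = (1/20)[1*(9)*conj(1) + 1*(3)*conj(-1) + 2*(1/2 + sqrt(5)/2)*conj(-1) + 2*(sqrt(5)/2 + 3/2)*conj(1) + 2*(1/2 - sqrt(5)/2)*conj(-1) + 2*(3/2 - sqrt(5)/2)*conj(1) + 5*(1)*conj(-1) + 5*(3)*conj(1)]
      = (1/20)[(9) + (-3) + (-sqrt(5) - 1) + (sqrt(5) + 3) + (-1 + sqrt(5)) + (3 - sqrt(5)) + (-5) + (15)] = 20/20 = 1
  <chi_rho, chi_5> = (1/20)[1*(9)*conj(2) + 1*(3)*conj(-2) + 2*(1/2 + sqrt(5)/2)*conj(1/2 + sqrt(5)/2) + 2*(sqrt(5)/2 + 3/2)*conj(-1/2 + sqrt(5)/2) + 2*(1/2 - sqrt(5)/2)*conj(1/2 - sqrt(5)/2) + 2*(3/2 - sqrt(5)/2)*conj(-sqrt(5)/2 - 1/2) + 5*(1)*conj(0) + 5*(3)*conj(0)]
      = (1/20)[(18) + (-6) + (sqrt(5) + 3) + (1 + sqrt(5)) + (3 - sqrt(5)) + (1 - sqrt(5)) + (0) + (0)] = 20/20 = 1
  <chi_rho, chi_6> = (1/20)[1*(9)*conj(2) + 1*(3)*conj(2) + 2*(1/2 + sqrt(5)/2)*conj(-1/2 + sqrt(5)/2) + 2*(sqrt(5)/2 + 3/2)*conj(-sqrt(5)/2 - 1/2) + 2*(1/2 - sqrt(5)/2)*conj(-sqrt(5)/2 - 1/2) + 2*(3/2 - sqrt(5)/2)*conj(-1/2 + sqrt(5)/2) + 5*(1)*conj(0) + 5*(3)*conj(0)]
      = (1/20)[(18) + (6) + (2) + (-2*sqrt(5) - 4) + (2) + (-4 + 2*sqrt(5)) + (0) + (0)] = 20/20 = 1
  <chi_rho, chi_7> = (1/20)[1*(9)*conj(2) + 1*(3)*conj(-2) + 2*(1/2 + sqrt(5)/2)*conj(1/2 - sqrt(5)/2) + 2*(sqrt(5)/2 + 3/2)*conj(-sqrt(5)/2 - 1/2) + 2*(1/2 - sqrt(5)/2)*conj(1/2 + sqrt(5)/2) + 2*(3/2 - sqrt(5)/2)*conj(-1/2 + sqrt(5)/2) + 5*(1)*conj(0) + 5*(3)*conj(0)]
      = (1/20)[(18) + (-6) + (-2) + (-2*sqrt(5) - 4) + (-2) + (-4 + 2*sqrt(5)) + (0) + (0)] = 0/20 = 0
  <chi_rho, chi_8> = (1/20)[1*(9)*conj(2) + 1*(3)*conj(2) + 2*(1/2 + sqrt(5)/2)*conj(-sqrt(5)/2 - 1/2) + 2*(sqrt(5)/2 + 3/2)*conj(-1/2 + sqrt(5)/2) + 2*(1/2 - sqrt(5)/2)*conj(-1/2 + sqrt(5)/2) + 2*(3/2 - sqrt(5)/2)*conj(-sqrt(5)/2 - 1/2) + 5*(1)*conj(0) + 5*(3)*conj(0)]
      = (1/20)[(18) + (6) + (-3 - sqrt(5)) + (1 + sqrt(5)) + (-3 + sqrt(5)) + (1 - sqrt(5)) + (0) + (0)] = 20/20 = 1
Dimension check: dim(rho) = sum (mult * dim) = 2*1 + 0*1 + 0*1 + 1*1 + 1*2 + 1*2 + 0*2 + 1*2 = 9 = chi_rho(e) = 9.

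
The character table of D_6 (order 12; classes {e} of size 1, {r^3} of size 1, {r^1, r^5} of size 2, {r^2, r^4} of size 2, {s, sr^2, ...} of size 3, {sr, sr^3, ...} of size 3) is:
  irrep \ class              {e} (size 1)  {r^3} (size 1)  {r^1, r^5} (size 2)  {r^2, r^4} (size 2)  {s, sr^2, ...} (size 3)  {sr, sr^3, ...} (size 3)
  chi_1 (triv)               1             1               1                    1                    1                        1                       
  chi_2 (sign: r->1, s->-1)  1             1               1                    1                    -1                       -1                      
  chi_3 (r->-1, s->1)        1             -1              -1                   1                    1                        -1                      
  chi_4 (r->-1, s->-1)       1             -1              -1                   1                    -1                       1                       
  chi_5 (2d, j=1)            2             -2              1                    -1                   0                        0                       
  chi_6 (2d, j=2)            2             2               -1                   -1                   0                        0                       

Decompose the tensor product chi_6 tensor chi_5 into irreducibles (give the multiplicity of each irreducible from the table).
chi_6 tensor chi_5 = chi_3 + chi_4 + chi_5 (all other irreducibles have multiplicity 0).

Explanation: The character of a tensor product is the pointwise product (chi_6 * chi_5)(C) = chi_6(C) * chi_5(C):
  {e}: (2)*(2), {r^3}: (2)*(-2), {r^1, r^5}: (-1)*(1), {r^2, r^4}: (-1)*(-1), {s, sr^2, ...}: (0)*(0), {sr, sr^3, ...}: (0)*(0)
so (chi_6 * chi_5) takes values
  {e} -> 4, {r^3} -> -4, {r^1, r^5} -> -1, {r^2, r^4} -> 1, {s, sr^2, ...} -> 0, {sr, sr^3, ...} -> 0.
Now take the inner product of this character with each irreducible chi from the table, <chi_6*chi_5, chi> = (1/12) sum_C |C| (chi_6*chi_5)(C) conj(chi(C)):
  <chi_6*chi_5, chi_1> = (1/12)[1*(4)*conj(1) + 1*(-4)*conj(1) + 2*(-1)*conj(1) + 2*(1)*conj(1) + 3*(0)*conj(1) + 3*(0)*conj(1)]
      = (1/12)[(4) + (-4) + (-2) + (2) + (0) + (0)] = 0/12 = 0
  <chi_6*chi_5, chi_2> = (1/12)[1*(4)*conj(1) + 1*(-4)*conj(1) + 2*(-1)*conj(1) + 2*(1)*conj(1) + 3*(0)*conj(-1) + 3*(0)*conj(-1)]
      = (1/12)[(4) + (-4) + (-2) + (2) + (0) + (0)] = 0/12 = 0
  <chi_6*chi_5, chi_3> = (1/12)[1*(4)*conj(1) + 1*(-4)*conj(-1) + 2*(-1)*conj(-1) + 2*(1)*conj(1) + 3*(0)*conj(1) + 3*(0)*conj(-1)]
      = (1/12)[(4) + (4) + (2) + (2) + (0) + (0)] = 12/12 = 1
  <chi_6*chi_5, chi_4> = (1/12)[1*(4)*conj(1) + 1*(-4)*conj(-1) + 2*(-1)*conj(-1) + 2*(1)*conj(1) + 3*(0)*conj(-1) + 3*(0)*conj(1)]
      = (1/12)[(4) + (4) + (2) + (2) + (0) + (0)] = 12/12 = 1
  <chi_6*chi_5, chi_5> = (1/12)[1*(4)*conj(2) + 1*(-4)*conj(-2) + 2*(-1)*conj(1) + 2*(1)*conj(-1) + 3*(0)*conj(0) + 3*(0)*conj(0)]
      = (1/12)[(8) + (8) + (-2) + (-2) + (0) + (0)] = 12/12 = 1
  <chi_6*chi_5, chi_6> = (1/12)[1*(4)*conj(2) + 1*(-4)*conj(2) + 2*(-1)*conj(-1) + 2*(1)*conj(-1) + 3*(0)*conj(0) + 3*(0)*conj(0)]
      = (1/12)[(8) + (-8) + (2) + (-2) + (0) + (0)] = 0/12 = 0
Hence the multiplicities are chi_3: 1, chi_4: 1, chi_5: 1. Dimension check: dim(chi_6)*dim(chi_5) = 2*2 = 4 and sum (mult * dim) = 1*1 + 1*1 + 1*2 = 4.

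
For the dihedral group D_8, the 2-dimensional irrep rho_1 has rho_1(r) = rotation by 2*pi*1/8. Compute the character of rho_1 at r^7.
chi_{rho_1}(r^7) = 2*cos(2*pi*1*7/8) = sqrt(2)

Reasoning: rho_1(r^7) is rotation by angle 2*pi*1*7/8, whose trace is 2*cos(2*pi*1*7/8) = sqrt(2).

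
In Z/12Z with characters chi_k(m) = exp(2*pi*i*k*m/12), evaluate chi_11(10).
chi_11(10) = zeta_12^110 = exp(I*pi/3)

Why: chi_11(10) = zeta_12^(11*10) = zeta_12^110. Since zeta_12^12 = 1, this equals zeta_12^2 = exp(2*pi*i*2/12) = exp(I*pi/3).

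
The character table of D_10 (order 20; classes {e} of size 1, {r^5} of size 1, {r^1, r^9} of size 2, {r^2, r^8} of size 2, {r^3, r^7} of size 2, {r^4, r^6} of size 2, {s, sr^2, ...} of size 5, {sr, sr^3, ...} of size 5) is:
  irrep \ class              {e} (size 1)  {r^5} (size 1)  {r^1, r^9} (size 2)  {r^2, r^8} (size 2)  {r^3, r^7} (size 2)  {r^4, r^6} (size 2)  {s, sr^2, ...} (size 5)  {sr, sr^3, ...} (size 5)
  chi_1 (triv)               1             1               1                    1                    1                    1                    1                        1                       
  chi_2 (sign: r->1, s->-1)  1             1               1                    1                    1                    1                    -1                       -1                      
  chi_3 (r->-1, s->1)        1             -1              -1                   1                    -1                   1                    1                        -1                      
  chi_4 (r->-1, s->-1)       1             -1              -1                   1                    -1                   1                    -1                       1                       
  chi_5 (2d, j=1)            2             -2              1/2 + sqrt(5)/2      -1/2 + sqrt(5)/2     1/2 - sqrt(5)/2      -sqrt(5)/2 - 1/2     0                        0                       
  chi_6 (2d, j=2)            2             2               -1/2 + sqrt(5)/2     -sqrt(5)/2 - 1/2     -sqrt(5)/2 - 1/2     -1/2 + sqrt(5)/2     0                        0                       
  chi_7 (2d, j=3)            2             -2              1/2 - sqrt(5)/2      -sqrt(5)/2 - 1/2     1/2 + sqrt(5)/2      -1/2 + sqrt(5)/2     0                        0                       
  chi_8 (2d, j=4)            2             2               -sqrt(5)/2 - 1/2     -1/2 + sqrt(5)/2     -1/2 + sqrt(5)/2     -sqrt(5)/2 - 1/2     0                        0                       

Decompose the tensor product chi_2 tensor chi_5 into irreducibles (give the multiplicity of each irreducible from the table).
chi_2 tensor chi_5 = chi_5 (all other irreducibles have multiplicity 0).

Argument: The character of a tensor product is the pointwise product (chi_2 * chi_5)(C) = chi_2(C) * chi_5(C):
  {e}: (1)*(2), {r^5}: (1)*(-2), {r^1, r^9}: (1)*(1/2 + sqrt(5)/2), {r^2, r^8}: (1)*(-1/2 + sqrt(5)/2), {r^3, r^7}: (1)*(1/2 - sqrt(5)/2), {r^4, r^6}: (1)*(-sqrt(5)/2 - 1/2), {s, sr^2, ...}: (-1)*(0), {sr, sr^3, ...}: (-1)*(0)
so (chi_2 * chi_5) takes values
  {e} -> 2, {r^5} -> -2, {r^1, r^9} -> 1/2 + sqrt(5)/2, {r^2, r^8} -> -1/2 + sqrt(5)/2, {r^3, r^7} -> 1/2 - sqrt(5)/2, {r^4, r^6} -> -sqrt(5)/2 - 1/2, {s, sr^2, ...} -> 0, {sr, sr^3, ...} -> 0.
Now take the inner product of this character with each irreducible chi from the table, <chi_2*chi_5, chi> = (1/20) sum_C |C| (chi_2*chi_5)(C) conj(chi(C)):
  <chi_2*chi_5, chi_1> = (1/20)[1*(2)*conj(1) + 1*(-2)*conj(1) + 2*(1/2 + sqrt(5)/2)*conj(1) + 2*(-1/2 + sqrt(5)/2)*conj(1) + 2*(1/2 - sqrt(5)/2)*conj(1) + 2*(-sqrt(5)/2 - 1/2)*conj(1) + 5*(0)*conj(1) + 5*(0)*conj(1)]
      = (1/20)[(2) + (-2) + (1 + sqrt(5)) + (-1 + sqrt(5)) + (1 - sqrt(5)) + (-sqrt(5) - 1) + (0) + (0)] = 0/20 = 0
  <chi_2*chi_5, chi_2> = (1/20)[1*(2)*conj(1) + 1*(-2)*conj(1) + 2*(1/2 + sqrt(5)/2)*conj(1) + 2*(-1/2 + sqrt(5)/2)*conj(1) + 2*(1/2 - sqrt(5)/2)*conj(1) + 2*(-sqrt(5)/2 - 1/2)*conj(1) + 5*(0)*conj(-1) + 5*(0)*conj(-1)]
      = (1/20)[(2) + (-2) + (1 + sqrt(5)) + (-1 + sqrt(5)) + (1 - sqrt(5)) + (-sqrt(5) - 1) + (0) + (0)] = 0/20 = 0
  <chi_2*chi_5, chi_3> = (1/20)[1*(2)*conj(1) + 1*(-2)*conj(-1) + 2*(1/2 + sqrt(5)/2)*conj(-1) + 2*(-1/2 + sqrt(5)/2)*conj(1) + 2*(1/2 - sqrt(5)/2)*conj(-1) + 2*(-sqrt(5)/2 - 1/2)*conj(1) + 5*(0)*conj(1) + 5*(0)*conj(-1)]
      = (1/20)[(2) + (2) + (-sqrt(5) - 1) + (-1 + sqrt(5)) + (-1 + sqrt(5)) + (-sqrt(5) - 1) + (0) + (0)] = 0/20 = 0
  <chi_2*chi_5, chi_4> = (1/20)[1*(2)*conj(1) + 1*(-2)*conj(-1) + 2*(1/2 + sqrt(5)/2)*conj(-1) + 2*(-1/2 + sqrt(5)/2)*conj(1) + 2*(1/2 - sqrt(5)/2)*conj(-1) + 2*(-sqrt(5)/2 - 1/2)*conj(1) + 5*(0)*conj(-1) + 5*(0)*conj(1)]
      = (1/20)[(2) + (2) + (-sqrt(5) - 1) + (-1 + sqrt(5)) + (-1 + sqrt(5)) + (-sqrt(5) - 1) + (0) + (0)] = 0/20 = 0
  <chi_2*chi_5, chi_5> = (1/20)[1*(2)*conj(2) + 1*(-2)*conj(-2) + 2*(1/2 + sqrt(5)/2)*conj(1/2 + sqrt(5)/2) + 2*(-1/2 + sqrt(5)/2)*conj(-1/2 + sqrt(5)/2) + 2*(1/2 - sqrt(5)/2)*conj(1/2 - sqrt(5)/2) + 2*(-sqrt(5)/2 - 1/2)*conj(-sqrt(5)/2 - 1/2) + 5*(0)*conj(0) + 5*(0)*conj(0)]
      = (1/20)[(4) + (4) + (sqrt(5) + 3) + (3 - sqrt(5)) + (3 - sqrt(5)) + (sqrt(5) + 3) + (0) + (0)] = 20/20 = 1
  <chi_2*chi_5, chi_6> = (1/20)[1*(2)*conj(2) + 1*(-2)*conj(2) + 2*(1/2 + sqrt(5)/2)*conj(-1/2 + sqrt(5)/2) + 2*(-1/2 + sqrt(5)/2)*conj(-sqrt(5)/2 - 1/2) + 2*(1/2 - sqrt(5)/2)*conj(-sqrt(5)/2 - 1/2) + 2*(-sqrt(5)/2 - 1/2)*conj(-1/2 + sqrt(5)/2) + 5*(0)*conj(0) + 5*(0)*conj(0)]
      = (1/20)[(4) + (-4) + (2) + (-2) + (2) + (-2) + (0) + (0)] = 0/20 = 0
  <chi_2*chi_5, chi_7> = (1/20)[1*(2)*conj(2) + 1*(-2)*conj(-2) + 2*(1/2 + sqrt(5)/2)*conj(1/2 - sqrt(5)/2) + 2*(-1/2 + sqrt(5)/2)*conj(-sqrt(5)/2 - 1/2) + 2*(1/2 - sqrt(5)/2)*conj(1/2 + sqrt(5)/2) + 2*(-sqrt(5)/2 - 1/2)*conj(-1/2 + sqrt(5)/2) + 5*(0)*conj(0) + 5*(0)*conj(0)]
      = (1/20)[(4) + (4) + (-2) + (-2) + (-2) + (-2) + (0) + (0)] = 0/20 = 0
  <chi_2*chi_5, chi_8> = (1/20)[1*(2)*conj(2) + 1*(-2)*conj(2) + 2*(1/2 + sqrt(5)/2)*conj(-sqrt(5)/2 - 1/2) + 2*(-1/2 + sqrt(5)/2)*conj(-1/2 + sqrt(5)/2) + 2*(1/2 - sqrt(5)/2)*conj(-1/2 + sqrt(5)/2) + 2*(-sqrt(5)/2 - 1/2)*conj(-sqrt(5)/2 - 1/2) + 5*(0)*conj(0) + 5*(0)*conj(0)]
      = (1/20)[(4) + (-4) + (-3 - sqrt(5)) + (3 - sqrt(5)) + (-3 + sqrt(5)) + (sqrt(5) + 3) + (0) + (0)] = 0/20 = 0
Hence the multiplicities are chi_5: 1. Dimension check: dim(chi_2)*dim(chi_5) = 1*2 = 2 and sum (mult * dim) = 1*2 = 2.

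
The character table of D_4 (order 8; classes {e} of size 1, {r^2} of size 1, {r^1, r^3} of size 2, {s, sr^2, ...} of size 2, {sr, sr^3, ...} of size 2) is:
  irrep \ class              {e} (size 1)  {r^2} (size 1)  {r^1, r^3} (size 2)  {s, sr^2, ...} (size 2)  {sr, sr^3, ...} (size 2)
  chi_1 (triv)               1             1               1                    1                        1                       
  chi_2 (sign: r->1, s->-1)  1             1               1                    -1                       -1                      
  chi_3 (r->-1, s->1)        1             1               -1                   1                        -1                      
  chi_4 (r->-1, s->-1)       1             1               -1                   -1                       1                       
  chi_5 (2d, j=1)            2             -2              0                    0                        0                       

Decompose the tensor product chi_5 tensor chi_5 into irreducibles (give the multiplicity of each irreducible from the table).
chi_5 tensor chi_5 = chi_1 + chi_2 + chi_3 + chi_4 (all other irreducibles have multiplicity 0).

Details: The character of a tensor product is the pointwise product (chi_5 * chi_5)(C) = chi_5(C) * chi_5(C):
  {e}: (2)*(2), {r^2}: (-2)*(-2), {r^1, r^3}: (0)*(0), {s, sr^2, ...}: (0)*(0), {sr, sr^3, ...}: (0)*(0)
so (chi_5 * chi_5) takes values
  {e} -> 4, {r^2} -> 4, {r^1, r^3} -> 0, {s, sr^2, ...} -> 0, {sr, sr^3, ...} -> 0.
Now take the inner product of this character with each irreducible chi from the table, <chi_5*chi_5, chi> = (1/8) sum_C |C| (chi_5*chi_5)(C) conj(chi(C)):
  <chi_5*chi_5, chi_1> = (1/8)[1*(4)*conj(1) + 1*(4)*conj(1) + 2*(0)*conj(1) + 2*(0)*conj(1) + 2*(0)*conj(1)]
      = (1/8)[(4) + (4) + (0) + (0) + (0)] = 8/8 = 1
  <chi_5*chi_5, chi_2> = (1/8)[1*(4)*conj(1) + 1*(4)*conj(1) + 2*(0)*conj(1) + 2*(0)*conj(-1) + 2*(0)*conj(-1)]
      = (1/8)[(4) + (4) + (0) + (0) + (0)] = 8/8 = 1
  <chi_5*chi_5, chi_3> = (1/8)[1*(4)*conj(1) + 1*(4)*conj(1) + 2*(0)*conj(-1) + 2*(0)*conj(1) + 2*(0)*conj(-1)]
      = (1/8)[(4) + (4) + (0) + (0) + (0)] = 8/8 = 1
  <chi_5*chi_5, chi_4> = (1/8)[1*(4)*conj(1) + 1*(4)*conj(1) + 2*(0)*conj(-1) + 2*(0)*conj(-1) + 2*(0)*conj(1)]
      = (1/8)[(4) + (4) + (0) + (0) + (0)] = 8/8 = 1
  <chi_5*chi_5, chi_5> = (1/8)[1*(4)*conj(2) + 1*(4)*conj(-2) + 2*(0)*conj(0) + 2*(0)*conj(0) + 2*(0)*conj(0)]
      = (1/8)[(8) + (-8) + (0) + (0) + (0)] = 0/8 = 0
Hence the multiplicities are chi_1: 1, chi_2: 1, chi_3: 1, chi_4: 1. Dimension check: dim(chi_5)*dim(chi_5) = 2*2 = 4 and sum (mult * dim) = 1*1 + 1*1 + 1*1 + 1*1 = 4.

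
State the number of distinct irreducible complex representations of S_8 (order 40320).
22

Why: The number of irreducible complex representations of a finite group equals its number of conjugacy classes. Conjugacy classes in S_8 correspond to cycle types, i.e. partitions of 8; there are p(8) = 22 of them, so S_8 (order 40320) has exactly 22 irreducible complex representations.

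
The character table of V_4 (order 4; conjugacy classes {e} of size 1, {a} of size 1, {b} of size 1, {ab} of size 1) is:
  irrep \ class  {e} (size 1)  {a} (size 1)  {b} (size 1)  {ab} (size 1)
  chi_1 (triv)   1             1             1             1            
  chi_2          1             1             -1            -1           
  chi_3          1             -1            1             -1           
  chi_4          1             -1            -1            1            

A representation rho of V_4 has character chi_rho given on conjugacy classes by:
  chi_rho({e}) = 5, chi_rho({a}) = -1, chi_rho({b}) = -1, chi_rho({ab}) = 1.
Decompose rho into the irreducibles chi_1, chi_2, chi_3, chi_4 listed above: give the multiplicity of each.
Multiplicities: chi_1: 1, chi_2: 1, chi_3: 1, chi_4: 2.

Solution. Use <chi_rho, chi> = (1/|G|) sum_C |C| * chi_rho(C) * conj(chi(C)) with |G| = 4 for each irreducible chi in the table:
  <chi_rho, chi_1> = (1/4)[1*(5)*conj(1) + 1*(-1)*conj(1) + 1*(-1)*conj(1) + 1*(1)*conj(1)]
      = (1/4)[(5) + (-1) + (-1) + (1)] = 4/4 = 1
  <chi_rho, chi_2> = (1/4)[1*(5)*conj(1) + 1*(-1)*conj(1) + 1*(-1)*conj(-1) + 1*(1)*conj(-1)]
      = (1/4)[(5) + (-1) + (1) + (-1)] = 4/4 = 1
  <chi_rho, chi_3> = (1/4)[1*(5)*conj(1) + 1*(-1)*conj(-1) + 1*(-1)*conj(1) + 1*(1)*conj(-1)]
      = (1/4)[(5) + (1) + (-1) + (-1)] = 4/4 = 1
  <chi_rho, chi_4> = (1/4)[1*(5)*conj(1) + 1*(-1)*conj(-1) + 1*(-1)*conj(-1) + 1*(1)*conj(1)]
      = (1/4)[(5) + (1) + (1) + (1)] = 8/4 = 2
Dimension check: dim(rho) = sum (mult * dim) = 1*1 + 1*1 + 1*1 + 2*1 = 5 = chi_rho(e) = 5.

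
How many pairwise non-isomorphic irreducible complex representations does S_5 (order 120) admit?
7

The number of irreducible complex representations of a finite group equals its number of conjugacy classes. Conjugacy classes in S_5 correspond to cycle types, i.e. partitions of 5; there are p(5) = 7 of them, so S_5 (order 120) has exactly 7 irreducible complex representations.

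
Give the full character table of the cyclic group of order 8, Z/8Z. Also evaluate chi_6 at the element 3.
Character table of Z/8Z (irreps indexed chi_0,...,chi_7 with chi_k(m) = zeta_8^(k*m), zeta_8 = exp(2*pi*i/8)):
  irrep \ class  {0} (size 1)  {1} (size 1)    {2} (size 1)  {3} (size 1)    {4} (size 1)  {5} (size 1)    {6} (size 1)  {7} (size 1)  
  chi_0          1             1               1             1               1             1               1             1             
  chi_1          1             exp(I*pi/4)     I             exp(3*I*pi/4)   -1            exp(-3*I*pi/4)  -I            exp(-I*pi/4)  
  chi_2          1             I               -1            -I              1             I               -1            -I            
  chi_3          1             exp(3*I*pi/4)   -I            exp(I*pi/4)     -1            exp(-I*pi/4)    I             exp(-3*I*pi/4)
  chi_4          1             -1              1             -1              1             -1              1             -1            
  chi_5          1             exp(-3*I*pi/4)  I             exp(-I*pi/4)    -1            exp(I*pi/4)     -I            exp(3*I*pi/4) 
  chi_6          1             -I              -1            I               1             -I              -1            I             
  chi_7          1             exp(-I*pi/4)    -I            exp(-3*I*pi/4)  -1            exp(3*I*pi/4)   I             exp(I*pi/4)   

Spot check: chi_6(3) = zeta_8^(6*3) = zeta_8^18 = I.

Why: Z/8Z is abelian, so all 8 irreducible complex representations are 1-dimensional. They are given by chi_k(m) = zeta_8^(k*m) for k = 0,...,7. Row orthogonality: sum_m chi_k(m) conj(chi_l(m)) = 8 * [k = l].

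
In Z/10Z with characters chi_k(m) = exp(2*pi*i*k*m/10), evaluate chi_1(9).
chi_1(9) = zeta_10^9 = exp(-I*pi/5)

Derivation: chi_1(9) = zeta_10^(1*9) = zeta_10^9. Since zeta_10^10 = 1, this equals zeta_10^9 = exp(2*pi*i*9/10) = exp(-I*pi/5).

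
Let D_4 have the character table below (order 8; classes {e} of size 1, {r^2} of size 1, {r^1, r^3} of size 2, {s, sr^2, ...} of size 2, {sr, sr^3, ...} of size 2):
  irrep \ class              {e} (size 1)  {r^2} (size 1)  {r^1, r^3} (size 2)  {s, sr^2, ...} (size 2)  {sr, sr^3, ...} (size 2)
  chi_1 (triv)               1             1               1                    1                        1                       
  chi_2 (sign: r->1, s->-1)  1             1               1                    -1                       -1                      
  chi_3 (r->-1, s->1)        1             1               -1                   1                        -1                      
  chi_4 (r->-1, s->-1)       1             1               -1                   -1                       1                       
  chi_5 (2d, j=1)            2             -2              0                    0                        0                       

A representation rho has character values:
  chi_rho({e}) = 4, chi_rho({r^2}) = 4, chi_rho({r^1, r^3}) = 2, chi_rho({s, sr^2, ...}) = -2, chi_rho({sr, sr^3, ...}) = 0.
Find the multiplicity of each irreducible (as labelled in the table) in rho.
Multiplicities: chi_1: 1, chi_2: 2, chi_3: 0, chi_4: 1, chi_5: 0.

Use <chi_rho, chi> = (1/|G|) sum_C |C| * chi_rho(C) * conj(chi(C)) with |G| = 8 for each irreducible chi in the table:
  <chi_rho, chi_1> = (1/8)[1*(4)*conj(1) + 1*(4)*conj(1) + 2*(2)*conj(1) + 2*(-2)*conj(1) + 2*(0)*conj(1)]
      = (1/8)[(4) + (4) + (4) + (-4) + (0)] = 8/8 = 1
  <chi_rho, chi_2> = (1/8)[1*(4)*conj(1) + 1*(4)*conj(1) + 2*(2)*conj(1) + 2*(-2)*conj(-1) + 2*(0)*conj(-1)]
      = (1/8)[(4) + (4) + (4) + (4) + (0)] = 16/8 = 2
  <chi_rho, chi_3> = (1/8)[1*(4)*conj(1) + 1*(4)*conj(1) + 2*(2)*conj(-1) + 2*(-2)*conj(1) + 2*(0)*conj(-1)]
      = (1/8)[(4) + (4) + (-4) + (-4) + (0)] = 0/8 = 0
  <chi_rho, chi_4> = (1/8)[1*(4)*conj(1) + 1*(4)*conj(1) + 2*(2)*conj(-1) + 2*(-2)*conj(-1) + 2*(0)*conj(1)]
      = (1/8)[(4) + (4) + (-4) + (4) + (0)] = 8/8 = 1
  <chi_rho, chi_5> = (1/8)[1*(4)*conj(2) + 1*(4)*conj(-2) + 2*(2)*conj(0) + 2*(-2)*conj(0) + 2*(0)*conj(0)]
      = (1/8)[(8) + (-8) + (0) + (0) + (0)] = 0/8 = 0
Dimension check: dim(rho) = sum (mult * dim) = 1*1 + 2*1 + 0*1 + 1*1 + 0*2 = 4 = chi_rho(e) = 4.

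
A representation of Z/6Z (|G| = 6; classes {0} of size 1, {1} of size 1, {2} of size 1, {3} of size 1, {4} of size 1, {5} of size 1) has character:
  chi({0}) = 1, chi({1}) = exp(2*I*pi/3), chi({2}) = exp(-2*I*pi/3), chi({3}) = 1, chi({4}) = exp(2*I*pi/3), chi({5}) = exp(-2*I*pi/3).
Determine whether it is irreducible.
Irreducible: <chi, chi> = 1.

Working: <chi, chi> = (1/|G|) sum_C |C| * |chi(C)|^2 = (1/6)[1*|1|^2 + 1*|exp(2*I*pi/3)|^2 + 1*|exp(-2*I*pi/3)|^2 + 1*|1|^2 + 1*|exp(2*I*pi/3)|^2 + 1*|exp(-2*I*pi/3)|^2]
  = (1/6)[(1) + (1) + (1) + (1) + (1) + (1)] = 6/6 = 1.
(Exp terms are combined using exp(i*s)*conj(exp(i*t)) = exp(i*(s-t)), and sums of them are collapsed using the identity that for every m > 1 the m distinct m-th roots of unity sum to 0, e.g. 1 + exp(2*I*pi/3) + exp(-2*I*pi/3) = 0.)
A character is irreducible iff <chi, chi> = 1, so this representation is irreducible.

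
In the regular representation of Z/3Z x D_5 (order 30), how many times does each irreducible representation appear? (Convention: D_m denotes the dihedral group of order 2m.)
Each irreducible V_i of dimension d_i appears with multiplicity d_i, i.e. rho_reg = (direct sum over all irreducibles V_i) d_i V_i. The irreducible dimensions for Z/3Z x D_5 are 1, 1, 1, 1, 1, 1, 2, 2, 2, 2, 2, 2: 6 irreducibles of dimension 1, each with multiplicity 1; 6 irreducibles of dimension 2, each with multiplicity 2. Total dimension 6*1*1 + 6*2*2 = 30 = |G|.

Derivation: General theorem: in the regular representation of a finite group G, each irreducible appears with multiplicity equal to its dimension. Check: dim(rho_reg) = sum d_i^2 = 1 + 1 + 1 + 1 + 1 + 1 + 4 + 4 + 4 + 4 + 4 + 4 = 30 = |G|.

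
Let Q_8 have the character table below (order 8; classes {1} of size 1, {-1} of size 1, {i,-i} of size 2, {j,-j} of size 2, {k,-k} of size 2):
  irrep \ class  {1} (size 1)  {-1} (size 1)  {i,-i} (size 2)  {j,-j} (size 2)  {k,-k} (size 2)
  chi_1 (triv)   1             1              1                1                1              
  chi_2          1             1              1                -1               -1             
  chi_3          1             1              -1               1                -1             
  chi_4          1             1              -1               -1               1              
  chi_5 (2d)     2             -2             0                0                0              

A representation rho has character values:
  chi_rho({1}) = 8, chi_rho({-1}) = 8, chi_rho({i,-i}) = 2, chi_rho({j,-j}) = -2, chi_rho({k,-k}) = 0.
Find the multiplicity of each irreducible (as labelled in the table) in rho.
Multiplicities: chi_1: 2, chi_2: 3, chi_3: 1, chi_4: 2, chi_5: 0.

Derivation: Use <chi_rho, chi> = (1/|G|) sum_C |C| * chi_rho(C) * conj(chi(C)) with |G| = 8 for each irreducible chi in the table:
  <chi_rho, chi_1> = (1/8)[1*(8)*conj(1) + 1*(8)*conj(1) + 2*(2)*conj(1) + 2*(-2)*conj(1) + 2*(0)*conj(1)]
      = (1/8)[(8) + (8) + (4) + (-4) + (0)] = 16/8 = 2
  <chi_rho, chi_2> = (1/8)[1*(8)*conj(1) + 1*(8)*conj(1) + 2*(2)*conj(1) + 2*(-2)*conj(-1) + 2*(0)*conj(-1)]
      = (1/8)[(8) + (8) + (4) + (4) + (0)] = 24/8 = 3
  <chi_rho, chi_3> = (1/8)[1*(8)*conj(1) + 1*(8)*conj(1) + 2*(2)*conj(-1) + 2*(-2)*conj(1) + 2*(0)*conj(-1)]
      = (1/8)[(8) + (8) + (-4) + (-4) + (0)] = 8/8 = 1
  <chi_rho, chi_4> = (1/8)[1*(8)*conj(1) + 1*(8)*conj(1) + 2*(2)*conj(-1) + 2*(-2)*conj(-1) + 2*(0)*conj(1)]
      = (1/8)[(8) + (8) + (-4) + (4) + (0)] = 16/8 = 2
  <chi_rho, chi_5> = (1/8)[1*(8)*conj(2) + 1*(8)*conj(-2) + 2*(2)*conj(0) + 2*(-2)*conj(0) + 2*(0)*conj(0)]
      = (1/8)[(16) + (-16) + (0) + (0) + (0)] = 0/8 = 0
Dimension check: dim(rho) = sum (mult * dim) = 2*1 + 3*1 + 1*1 + 2*1 + 0*2 = 8 = chi_rho(e) = 8.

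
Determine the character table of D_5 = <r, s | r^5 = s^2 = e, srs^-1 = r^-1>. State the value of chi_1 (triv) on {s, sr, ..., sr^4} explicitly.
Conjugacy classes: {e} of size 1, {r^1, r^4} of size 2, {r^2, r^3} of size 2, {s, sr, ..., sr^4} of size 5.
Character table:
  irrep \ class              {e} (size 1)  {r^1, r^4} (size 2)  {r^2, r^3} (size 2)  {s, sr, ..., sr^4} (size 5)
  chi_1 (triv)               1             1                    1                    1                          
  chi_2 (sign: r->1, s->-1)  1             1                    1                    -1                         
  chi_3 (2d, j=1)            2             -1/2 + sqrt(5)/2     -sqrt(5)/2 - 1/2     0                          
  chi_4 (2d, j=2)            2             -sqrt(5)/2 - 1/2     -1/2 + sqrt(5)/2     0                          

Spot check: chi_1 (triv) on {s, sr, ..., sr^4} = 1.

Derivation: D_5 has order 2*5 = 10 with 4 conjugacy classes, hence 4 irreducibles. Sum of squared dims 1 + 1 + 4 + 4 = 10 = |G|. Linear characters come from the abelianisation; the 2-dimensional irreps have character r^k -> 2*cos(2*pi*j*k/5), reflections -> 0.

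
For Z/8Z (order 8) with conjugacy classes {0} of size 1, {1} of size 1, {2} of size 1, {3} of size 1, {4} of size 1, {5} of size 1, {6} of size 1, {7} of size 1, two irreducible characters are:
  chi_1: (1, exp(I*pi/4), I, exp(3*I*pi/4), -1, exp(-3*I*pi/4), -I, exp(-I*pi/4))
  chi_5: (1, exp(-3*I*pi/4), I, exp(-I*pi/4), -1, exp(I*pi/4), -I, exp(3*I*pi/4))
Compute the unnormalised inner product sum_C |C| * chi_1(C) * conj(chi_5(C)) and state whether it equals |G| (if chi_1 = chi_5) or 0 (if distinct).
Sum = 0; so <chi_1, chi_5> = 0 (distinct irreducibles are orthogonal).

Justification: Compute term by term over conjugacy classes (|C| * chi_1(C) * conj(chi_5(C))):
  1*(1)*conj(1) + 1*(exp(I*pi/4))*conj(exp(-3*I*pi/4)) + 1*(I)*conj(I) + 1*(exp(3*I*pi/4))*conj(exp(-I*pi/4)) + 1*(-1)*conj(-1) + 1*(exp(-3*I*pi/4))*conj(exp(I*pi/4)) + 1*(-I)*conj(-I) + 1*(exp(-I*pi/4))*conj(exp(3*I*pi/4))
  = (1) + (-1) + (1) + (-1) + (1) + (-1) + (1) + (-1)
  = 0.
(Exp terms are combined using exp(i*s)*conj(exp(i*t)) = exp(i*(s-t)), and sums of them are collapsed using the identity that for every m > 1 the m distinct m-th roots of unity sum to 0, e.g. 1 + exp(2*I*pi/3) + exp(-2*I*pi/3) = 0.)
Dividing by |G| = 8 gives 0/8 = 0, matching the row-orthogonality relation <chi_1, chi_5> = [chi_1 = chi_5].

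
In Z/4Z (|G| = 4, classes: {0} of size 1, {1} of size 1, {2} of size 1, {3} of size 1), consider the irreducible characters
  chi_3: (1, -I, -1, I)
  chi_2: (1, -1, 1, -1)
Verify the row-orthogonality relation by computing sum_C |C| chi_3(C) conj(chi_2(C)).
Sum = 0; so <chi_3, chi_2> = 0 (distinct irreducibles are orthogonal).

Explanation: Compute term by term over conjugacy classes (|C| * chi_3(C) * conj(chi_2(C))):
  1*(1)*conj(1) + 1*(-I)*conj(-1) + 1*(-1)*conj(1) + 1*(I)*conj(-1)
  = (1) + (I) + (-1) + (-I)
  = 0.
(Exp terms are combined using exp(i*s)*conj(exp(i*t)) = exp(i*(s-t)), and sums of them are collapsed using the identity that for every m > 1 the m distinct m-th roots of unity sum to 0, e.g. 1 + exp(2*I*pi/3) + exp(-2*I*pi/3) = 0.)
Dividing by |G| = 4 gives 0/4 = 0, matching the row-orthogonality relation <chi_3, chi_2> = [chi_3 = chi_2].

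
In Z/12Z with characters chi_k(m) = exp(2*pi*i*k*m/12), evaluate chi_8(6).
chi_8(6) = zeta_12^48 = 1

Solution. chi_8(6) = zeta_12^(8*6) = zeta_12^48. Since zeta_12^12 = 1, this equals zeta_12^0 = exp(2*pi*i*0/12) = 1.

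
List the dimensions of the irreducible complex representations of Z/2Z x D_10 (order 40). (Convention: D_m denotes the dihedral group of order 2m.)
Dimensions: 1, 1, 1, 1, 1, 1, 1, 1, 2, 2, 2, 2, 2, 2, 2, 2

Working: There are 16 irreducibles (= number of conjugacy classes). Their dimensions d_i satisfy sum d_i^2 = |G| = 40: 1 + 1 + 1 + 1 + 1 + 1 + 1 + 1 + 4 + 4 + 4 + 4 + 4 + 4 + 4 + 4 = 40. (For the product with Z/2Z: each of the 2 1-dim characters of Z/2Z tensors with each irrep of D_10, giving 2 copies of each D_10-dimension.)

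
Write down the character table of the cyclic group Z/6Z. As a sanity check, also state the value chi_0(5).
Character table of Z/6Z (irreps indexed chi_0,...,chi_5 with chi_k(m) = zeta_6^(k*m), zeta_6 = exp(2*pi*i/6)):
  irrep \ class  {0} (size 1)  {1} (size 1)    {2} (size 1)    {3} (size 1)  {4} (size 1)    {5} (size 1)  
  chi_0          1             1               1               1             1               1             
  chi_1          1             exp(I*pi/3)     exp(2*I*pi/3)   -1            exp(-2*I*pi/3)  exp(-I*pi/3)  
  chi_2          1             exp(2*I*pi/3)   exp(-2*I*pi/3)  1             exp(2*I*pi/3)   exp(-2*I*pi/3)
  chi_3          1             -1              1               -1            1               -1            
  chi_4          1             exp(-2*I*pi/3)  exp(2*I*pi/3)   1             exp(-2*I*pi/3)  exp(2*I*pi/3) 
  chi_5          1             exp(-I*pi/3)    exp(-2*I*pi/3)  -1            exp(2*I*pi/3)   exp(I*pi/3)   

Spot check: chi_0(5) = zeta_6^(0*5) = zeta_6^0 = 1.

Argument: Z/6Z is abelian, so all 6 irreducible complex representations are 1-dimensional. They are given by chi_k(m) = zeta_6^(k*m) for k = 0,...,5. Row orthogonality: sum_m chi_k(m) conj(chi_l(m)) = 6 * [k = l].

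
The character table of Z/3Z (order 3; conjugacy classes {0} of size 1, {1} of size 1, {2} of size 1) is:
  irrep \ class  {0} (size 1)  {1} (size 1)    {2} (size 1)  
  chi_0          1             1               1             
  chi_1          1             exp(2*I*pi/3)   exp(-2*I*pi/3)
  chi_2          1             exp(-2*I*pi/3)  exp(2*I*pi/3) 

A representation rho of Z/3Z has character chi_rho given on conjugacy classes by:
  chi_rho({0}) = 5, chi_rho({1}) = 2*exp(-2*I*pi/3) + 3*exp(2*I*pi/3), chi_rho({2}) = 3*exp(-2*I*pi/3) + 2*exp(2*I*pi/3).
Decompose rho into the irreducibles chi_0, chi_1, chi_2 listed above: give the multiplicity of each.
Multiplicities: chi_0: 0, chi_1: 3, chi_2: 2.

Reasoning: Use <chi_rho, chi> = (1/|G|) sum_C |C| * chi_rho(C) * conj(chi(C)) with |G| = 3 for each irreducible chi in the table:
  <chi_rho, chi_0> = (1/3)[1*(5)*conj(1) + 1*(2*exp(-2*I*pi/3) + 3*exp(2*I*pi/3))*conj(1) + 1*(3*exp(-2*I*pi/3) + 2*exp(2*I*pi/3))*conj(1)]
      = (1/3)[(5) + (2*exp(-2*I*pi/3) + 3*exp(2*I*pi/3)) + (3*exp(-2*I*pi/3) + 2*exp(2*I*pi/3))] = 0/3 = 0
  <chi_rho, chi_1> = (1/3)[1*(5)*conj(1) + 1*(2*exp(-2*I*pi/3) + 3*exp(2*I*pi/3))*conj(exp(2*I*pi/3)) + 1*(3*exp(-2*I*pi/3) + 2*exp(2*I*pi/3))*conj(exp(-2*I*pi/3))]
      = (1/3)[(5) + (3 + 2*exp(2*I*pi/3)) + (3 + 2*exp(-2*I*pi/3))] = 9/3 = 3
  <chi_rho, chi_2> = (1/3)[1*(5)*conj(1) + 1*(2*exp(-2*I*pi/3) + 3*exp(2*I*pi/3))*conj(exp(-2*I*pi/3)) + 1*(3*exp(-2*I*pi/3) + 2*exp(2*I*pi/3))*conj(exp(2*I*pi/3))]
      = (1/3)[(5) + (2 + 3*exp(-2*I*pi/3)) + (2 + 3*exp(2*I*pi/3))] = 6/3 = 2
(Exp terms are combined using exp(i*s)*conj(exp(i*t)) = exp(i*(s-t)), and sums of them are collapsed using the identity that for every m > 1 the m distinct m-th roots of unity sum to 0, e.g. 1 + exp(2*I*pi/3) + exp(-2*I*pi/3) = 0.)
Dimension check: dim(rho) = sum (mult * dim) = 0*1 + 3*1 + 2*1 = 5 = chi_rho(e) = 5.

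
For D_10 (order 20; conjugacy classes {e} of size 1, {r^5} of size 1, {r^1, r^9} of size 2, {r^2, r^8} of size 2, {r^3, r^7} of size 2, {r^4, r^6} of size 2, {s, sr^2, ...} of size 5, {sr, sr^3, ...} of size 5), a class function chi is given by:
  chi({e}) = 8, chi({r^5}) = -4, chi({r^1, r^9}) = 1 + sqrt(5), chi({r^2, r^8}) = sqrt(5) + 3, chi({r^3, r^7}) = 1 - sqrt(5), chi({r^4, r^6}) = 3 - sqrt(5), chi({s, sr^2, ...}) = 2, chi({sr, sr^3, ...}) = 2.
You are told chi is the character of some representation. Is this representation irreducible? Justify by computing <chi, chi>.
Not irreducible (reducible): <chi, chi> = 10 > 1.

Argument: <chi, chi> = (1/|G|) sum_C |C| * |chi(C)|^2 = (1/20)[1*|8|^2 + 1*|-4|^2 + 2*|1 + sqrt(5)|^2 + 2*|sqrt(5) + 3|^2 + 2*|1 - sqrt(5)|^2 + 2*|3 - sqrt(5)|^2 + 5*|2|^2 + 5*|2|^2]
  = (1/20)[(64) + (16) + (4*sqrt(5) + 12) + (12*sqrt(5) + 28) + (12 - 4*sqrt(5)) + (28 - 12*sqrt(5)) + (20) + (20)] = 200/20 = 10.
A character is irreducible iff <chi, chi> = 1, so this representation is reducible.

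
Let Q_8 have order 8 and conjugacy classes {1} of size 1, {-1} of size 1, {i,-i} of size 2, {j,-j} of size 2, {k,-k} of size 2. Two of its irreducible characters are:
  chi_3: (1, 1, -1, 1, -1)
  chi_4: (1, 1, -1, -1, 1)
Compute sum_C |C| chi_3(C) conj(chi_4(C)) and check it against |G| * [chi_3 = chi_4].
Sum = 0; so <chi_3, chi_4> = 0 (distinct irreducibles are orthogonal).

Derivation: Compute term by term over conjugacy classes (|C| * chi_3(C) * conj(chi_4(C))):
  1*(1)*conj(1) + 1*(1)*conj(1) + 2*(-1)*conj(-1) + 2*(1)*conj(-1) + 2*(-1)*conj(1)
  = (1) + (1) + (2) + (-2) + (-2)
  = 0.
Dividing by |G| = 8 gives 0/8 = 0, matching the row-orthogonality relation <chi_3, chi_4> = [chi_3 = chi_4].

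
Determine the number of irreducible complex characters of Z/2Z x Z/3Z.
6

Solution. The number of irreducible complex representations of a finite group equals its number of conjugacy classes. Z/2Z x Z/3Z is abelian of order 6, so every element is its own conjugacy class: 6 classes, so Z/2Z x Z/3Z (order 6) has exactly 6 irreducible complex representations.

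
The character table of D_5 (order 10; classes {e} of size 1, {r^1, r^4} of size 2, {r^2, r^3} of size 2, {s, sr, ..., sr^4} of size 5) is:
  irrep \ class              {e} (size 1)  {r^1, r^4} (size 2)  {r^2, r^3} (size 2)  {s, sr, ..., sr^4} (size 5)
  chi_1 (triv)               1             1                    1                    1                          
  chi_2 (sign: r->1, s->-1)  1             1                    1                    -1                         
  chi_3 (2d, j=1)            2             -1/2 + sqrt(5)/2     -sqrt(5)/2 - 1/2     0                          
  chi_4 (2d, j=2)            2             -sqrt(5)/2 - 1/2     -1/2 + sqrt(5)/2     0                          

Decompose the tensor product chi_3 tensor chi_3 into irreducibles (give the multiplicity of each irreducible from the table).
chi_3 tensor chi_3 = chi_1 + chi_2 + chi_4 (all other irreducibles have multiplicity 0).

Justification: The character of a tensor product is the pointwise product (chi_3 * chi_3)(C) = chi_3(C) * chi_3(C):
  {e}: (2)*(2), {r^1, r^4}: (-1/2 + sqrt(5)/2)*(-1/2 + sqrt(5)/2), {r^2, r^3}: (-sqrt(5)/2 - 1/2)*(-sqrt(5)/2 - 1/2), {s, sr, ..., sr^4}: (0)*(0)
so (chi_3 * chi_3) takes values
  {e} -> 4, {r^1, r^4} -> 3/2 - sqrt(5)/2, {r^2, r^3} -> sqrt(5)/2 + 3/2, {s, sr, ..., sr^4} -> 0.
Now take the inner product of this character with each irreducible chi from the table, <chi_3*chi_3, chi> = (1/10) sum_C |C| (chi_3*chi_3)(C) conj(chi(C)):
  <chi_3*chi_3, chi_1> = (1/10)[1*(4)*conj(1) + 2*(3/2 - sqrt(5)/2)*conj(1) + 2*(sqrt(5)/2 + 3/2)*conj(1) + 5*(0)*conj(1)]
      = (1/10)[(4) + (3 - sqrt(5)) + (sqrt(5) + 3) + (0)] = 10/10 = 1
  <chi_3*chi_3, chi_2> = (1/10)[1*(4)*conj(1) + 2*(3/2 - sqrt(5)/2)*conj(1) + 2*(sqrt(5)/2 + 3/2)*conj(1) + 5*(0)*conj(-1)]
      = (1/10)[(4) + (3 - sqrt(5)) + (sqrt(5) + 3) + (0)] = 10/10 = 1
  <chi_3*chi_3, chi_3> = (1/10)[1*(4)*conj(2) + 2*(3/2 - sqrt(5)/2)*conj(-1/2 + sqrt(5)/2) + 2*(sqrt(5)/2 + 3/2)*conj(-sqrt(5)/2 - 1/2) + 5*(0)*conj(0)]
      = (1/10)[(8) + (-4 + 2*sqrt(5)) + (-2*sqrt(5) - 4) + (0)] = 0/10 = 0
  <chi_3*chi_3, chi_4> = (1/10)[1*(4)*conj(2) + 2*(3/2 - sqrt(5)/2)*conj(-sqrt(5)/2 - 1/2) + 2*(sqrt(5)/2 + 3/2)*conj(-1/2 + sqrt(5)/2) + 5*(0)*conj(0)]
      = (1/10)[(8) + (1 - sqrt(5)) + (1 + sqrt(5)) + (0)] = 10/10 = 1
Hence the multiplicities are chi_1: 1, chi_2: 1, chi_4: 1. Dimension check: dim(chi_3)*dim(chi_3) = 2*2 = 4 and sum (mult * dim) = 1*1 + 1*1 + 1*2 = 4.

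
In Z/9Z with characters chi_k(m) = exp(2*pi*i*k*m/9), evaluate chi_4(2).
chi_4(2) = zeta_9^8 = exp(-2*I*pi/9)

Proof sketch: chi_4(2) = zeta_9^(4*2) = zeta_9^8. Since zeta_9^9 = 1, this equals zeta_9^8 = exp(2*pi*i*8/9) = exp(-2*I*pi/9).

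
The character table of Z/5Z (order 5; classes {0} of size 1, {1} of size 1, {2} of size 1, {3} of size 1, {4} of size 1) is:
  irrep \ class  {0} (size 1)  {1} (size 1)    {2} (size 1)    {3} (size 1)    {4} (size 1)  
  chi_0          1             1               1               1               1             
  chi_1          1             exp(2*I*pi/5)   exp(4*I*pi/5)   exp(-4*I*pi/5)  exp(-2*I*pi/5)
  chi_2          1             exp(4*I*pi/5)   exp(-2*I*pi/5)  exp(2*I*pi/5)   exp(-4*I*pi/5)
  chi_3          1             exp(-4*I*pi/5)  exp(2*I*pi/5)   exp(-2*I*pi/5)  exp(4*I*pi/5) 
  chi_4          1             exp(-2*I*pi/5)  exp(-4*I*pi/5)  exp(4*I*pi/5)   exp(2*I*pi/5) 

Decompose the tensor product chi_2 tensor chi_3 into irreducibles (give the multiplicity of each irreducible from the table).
chi_2 tensor chi_3 = chi_0 (all other irreducibles have multiplicity 0).

Proof sketch: The character of a tensor product is the pointwise product (chi_2 * chi_3)(C) = chi_2(C) * chi_3(C):
  {0}: (1)*(1), {1}: (exp(4*I*pi/5))*(exp(-4*I*pi/5)), {2}: (exp(-2*I*pi/5))*(exp(2*I*pi/5)), {3}: (exp(2*I*pi/5))*(exp(-2*I*pi/5)), {4}: (exp(-4*I*pi/5))*(exp(4*I*pi/5))
so (chi_2 * chi_3) takes values
  {0} -> 1, {1} -> 1, {2} -> 1, {3} -> 1, {4} -> 1.
Now take the inner product of this character with each irreducible chi from the table, <chi_2*chi_3, chi> = (1/5) sum_C |C| (chi_2*chi_3)(C) conj(chi(C)):
  <chi_2*chi_3, chi_0> = (1/5)[1*(1)*conj(1) + 1*(1)*conj(1) + 1*(1)*conj(1) + 1*(1)*conj(1) + 1*(1)*conj(1)]
      = (1/5)[(1) + (1) + (1) + (1) + (1)] = 5/5 = 1
  <chi_2*chi_3, chi_1> = (1/5)[1*(1)*conj(1) + 1*(1)*conj(exp(2*I*pi/5)) + 1*(1)*conj(exp(4*I*pi/5)) + 1*(1)*conj(exp(-4*I*pi/5)) + 1*(1)*conj(exp(-2*I*pi/5))]
      = (1/5)[(1) + (exp(-2*I*pi/5)) + (exp(-4*I*pi/5)) + (exp(4*I*pi/5)) + (exp(2*I*pi/5))] = 0/5 = 0
  <chi_2*chi_3, chi_2> = (1/5)[1*(1)*conj(1) + 1*(1)*conj(exp(4*I*pi/5)) + 1*(1)*conj(exp(-2*I*pi/5)) + 1*(1)*conj(exp(2*I*pi/5)) + 1*(1)*conj(exp(-4*I*pi/5))]
      = (1/5)[(1) + (exp(-4*I*pi/5)) + (exp(2*I*pi/5)) + (exp(-2*I*pi/5)) + (exp(4*I*pi/5))] = 0/5 = 0
  <chi_2*chi_3, chi_3> = (1/5)[1*(1)*conj(1) + 1*(1)*conj(exp(-4*I*pi/5)) + 1*(1)*conj(exp(2*I*pi/5)) + 1*(1)*conj(exp(-2*I*pi/5)) + 1*(1)*conj(exp(4*I*pi/5))]
      = (1/5)[(1) + (exp(4*I*pi/5)) + (exp(-2*I*pi/5)) + (exp(2*I*pi/5)) + (exp(-4*I*pi/5))] = 0/5 = 0
  <chi_2*chi_3, chi_4> = (1/5)[1*(1)*conj(1) + 1*(1)*conj(exp(-2*I*pi/5)) + 1*(1)*conj(exp(-4*I*pi/5)) + 1*(1)*conj(exp(4*I*pi/5)) + 1*(1)*conj(exp(2*I*pi/5))]
      = (1/5)[(1) + (exp(2*I*pi/5)) + (exp(4*I*pi/5)) + (exp(-4*I*pi/5)) + (exp(-2*I*pi/5))] = 0/5 = 0
(Exp terms are combined using exp(i*s)*conj(exp(i*t)) = exp(i*(s-t)), and sums of them are collapsed using the identity that for every m > 1 the m distinct m-th roots of unity sum to 0, e.g. 1 + exp(2*I*pi/3) + exp(-2*I*pi/3) = 0.)
Hence the multiplicities are chi_0: 1. Dimension check: dim(chi_2)*dim(chi_3) = 1*1 = 1 and sum (mult * dim) = 1*1 = 1.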